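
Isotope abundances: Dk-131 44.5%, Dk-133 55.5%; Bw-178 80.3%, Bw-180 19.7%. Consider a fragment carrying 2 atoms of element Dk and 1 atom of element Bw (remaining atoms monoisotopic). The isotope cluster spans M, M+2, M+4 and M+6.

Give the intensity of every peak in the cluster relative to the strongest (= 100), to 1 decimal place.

36.5 : 100.0 : 79.1 : 13.9

Element Dk pattern (n=2): 0.198025 : 0.49395 : 0.308025
Element Bw pattern (n=1): 0.8030 : 0.1970
Convolve the two distributions (both contribute in 2-u steps):
  M: 0.198025×0.8030 = 0.159014
  M+2: 0.198025×0.1970 + 0.49395×0.8030 = 0.435653
  M+4: 0.49395×0.1970 + 0.308025×0.8030 = 0.344652
  M+6: 0.308025×0.1970 = 0.060681
Scale to base peak (0.435653) = 100: 36.5 : 100.0 : 79.1 : 13.9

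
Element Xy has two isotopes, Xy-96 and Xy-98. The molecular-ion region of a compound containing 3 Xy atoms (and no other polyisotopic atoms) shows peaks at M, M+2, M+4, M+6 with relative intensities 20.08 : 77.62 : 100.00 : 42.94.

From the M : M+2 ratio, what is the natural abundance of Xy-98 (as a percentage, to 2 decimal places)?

56.30%

Write p for the Xy-96 fraction. I(M+2)/I(M) = [C(3,1)·p^2·(1−p)] / p^3 = 3·(1−p)/p = 77.62/20.08 = 3.8655
(1−p)/p = 3.8655/3 = 1.2885  ⇒  p = 1/(1 + 1.2885) = 0.4370
Xy-96: 43.70%, Xy-98: 56.30%.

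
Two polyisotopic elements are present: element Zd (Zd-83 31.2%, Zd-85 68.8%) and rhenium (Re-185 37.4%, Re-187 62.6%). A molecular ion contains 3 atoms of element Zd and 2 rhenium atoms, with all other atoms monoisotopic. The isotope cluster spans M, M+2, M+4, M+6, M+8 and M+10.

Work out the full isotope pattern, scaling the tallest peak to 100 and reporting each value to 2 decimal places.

Element Zd pattern (n=3): 0.03037133 : 0.20091802 : 0.44304998 : 0.32566067
Rhenium pattern (n=2): 0.139876 : 0.468248 : 0.391876
Convolve the two distributions (both contribute in 2-u steps):
  M: 0.03037133×0.139876 = 0.004248
  M+2: 0.03037133×0.468248 + 0.20091802×0.139876 = 0.042325
  M+4: 0.03037133×0.391876 + 0.20091802×0.468248 + 0.44304998×0.139876 = 0.167953
  M+6: 0.20091802×0.391876 + 0.44304998×0.468248 + 0.32566067×0.139876 = 0.331744
  M+8: 0.44304998×0.391876 + 0.32566067×0.468248 = 0.326111
  M+10: 0.32566067×0.391876 = 0.127619
Scale to base peak (0.331744) = 100: 1.28 : 12.76 : 50.63 : 100.00 : 98.30 : 38.47

1.28 : 12.76 : 50.63 : 100.00 : 98.30 : 38.47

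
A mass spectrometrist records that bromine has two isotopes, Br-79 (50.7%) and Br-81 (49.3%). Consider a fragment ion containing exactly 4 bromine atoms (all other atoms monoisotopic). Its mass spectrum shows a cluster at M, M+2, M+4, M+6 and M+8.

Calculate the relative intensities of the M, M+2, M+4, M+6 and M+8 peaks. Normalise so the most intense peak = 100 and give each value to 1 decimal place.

The 4 Br atoms are independent, so intensities follow the terms of (0.507 + 0.493)^4.
P(M) = 0.507^4 = 0.066074
P(M+2) = 4 × 0.507^3 × 0.493^1 = 0.256999
P(M+4) = 6 × 0.507^2 × 0.493^2 = 0.374853
P(M+6) = 4 × 0.507^1 × 0.493^3 = 0.243001
P(M+8) = 0.493^4 = 0.059073
The M+4 peak is largest (0.374853); scaling to 100 gives 17.6 : 68.6 : 100.0 : 64.8 : 15.8.

17.6 : 68.6 : 100.0 : 64.8 : 15.8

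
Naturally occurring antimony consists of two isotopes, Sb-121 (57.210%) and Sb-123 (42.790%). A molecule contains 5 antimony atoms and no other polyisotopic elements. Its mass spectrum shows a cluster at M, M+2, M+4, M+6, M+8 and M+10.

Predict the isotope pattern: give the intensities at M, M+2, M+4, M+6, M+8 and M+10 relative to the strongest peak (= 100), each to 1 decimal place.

17.9 : 66.8 : 100.0 : 74.8 : 28.0 : 4.2

Expanding (0.57210 + 0.42790)^5:
P(M) = 0.57210^5 = 0.061286
P(M+2) = 5 × 0.57210^4 × 0.42790^1 = 0.229192
P(M+4) = 10 × 0.57210^3 × 0.42790^2 = 0.342847
P(M+6) = 10 × 0.57210^2 × 0.42790^3 = 0.256431
P(M+8) = 5 × 0.57210^1 × 0.42790^4 = 0.095898
P(M+10) = 0.42790^5 = 0.014345
The M+4 peak is largest (0.342847); scaling to 100 gives 17.9 : 66.8 : 100.0 : 74.8 : 28.0 : 4.2.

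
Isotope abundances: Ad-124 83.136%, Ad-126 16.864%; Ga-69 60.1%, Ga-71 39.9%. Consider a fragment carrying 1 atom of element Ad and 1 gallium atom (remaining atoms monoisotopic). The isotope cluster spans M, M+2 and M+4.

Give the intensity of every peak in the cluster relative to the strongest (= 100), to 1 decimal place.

100.0 : 86.7 : 13.5

Element Ad pattern (n=1): 0.83136 : 0.16864
Gallium pattern (n=1): 0.6010 : 0.3990
Convolve the two distributions (both contribute in 2-u steps):
  M: 0.83136×0.6010 = 0.499647
  M+2: 0.83136×0.3990 + 0.16864×0.6010 = 0.433065
  M+4: 0.16864×0.3990 = 0.067287
Scale to base peak (0.499647) = 100: 100.0 : 86.7 : 13.5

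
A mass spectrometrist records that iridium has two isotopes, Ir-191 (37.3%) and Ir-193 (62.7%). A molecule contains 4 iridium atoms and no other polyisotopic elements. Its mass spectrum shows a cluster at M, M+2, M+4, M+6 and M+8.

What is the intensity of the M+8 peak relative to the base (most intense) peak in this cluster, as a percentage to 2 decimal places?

42.02%

(0.373 + 0.627)^4 gives M 0.0194, M+2 0.1302, M+4 0.3282, M+6 0.3678, M+8 0.1546; the largest is M+6.
P(M+6) = C(4,3) × 0.373^1 × 0.627^3 = 4 × 0.3730 × 0.24649188 = 0.367766 (base)
P(M+8) = C(4,4) × 0.373^0 × 0.627^4 = 1 × 1.0000 × 0.15455041 = 0.154550
Relative intensity = 0.154550 / 0.367766 × 100 = 42.02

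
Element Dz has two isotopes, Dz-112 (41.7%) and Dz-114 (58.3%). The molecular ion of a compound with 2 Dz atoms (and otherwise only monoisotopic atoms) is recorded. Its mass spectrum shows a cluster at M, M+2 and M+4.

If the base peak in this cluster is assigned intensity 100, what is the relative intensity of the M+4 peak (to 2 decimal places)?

(0.417 + 0.583)^2 gives M 0.1739, M+2 0.4862, M+4 0.3399; the largest is M+2.
P(M+2) = C(2,1) × 0.417^1 × 0.583^1 = 2 × 0.4170 × 0.5830 = 0.486222 (base)
P(M+4) = C(2,2) × 0.417^0 × 0.583^2 = 1 × 1.0000 × 0.339889 = 0.339889
Relative intensity = 0.339889 / 0.486222 × 100 = 69.90

69.90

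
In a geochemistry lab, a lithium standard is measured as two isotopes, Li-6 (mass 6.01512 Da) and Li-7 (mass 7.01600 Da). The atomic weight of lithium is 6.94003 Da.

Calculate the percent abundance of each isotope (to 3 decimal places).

Li-6: 7.590%, Li-7: 92.410%

Writing the weighted mean with unknown fraction x of Li-6:
6.01512·x + 7.01600·(1 − x) = 6.94003
(6.01512 − 7.01600)·x = 6.94003 − 7.01600
x = -0.07597 / -1.00088 = 0.07590 → 7.590% Li-6, 92.410% Li-7.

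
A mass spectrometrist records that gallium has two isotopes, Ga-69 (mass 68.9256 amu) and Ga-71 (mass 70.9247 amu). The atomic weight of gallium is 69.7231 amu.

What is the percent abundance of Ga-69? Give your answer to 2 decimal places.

60.11%

Writing the weighted mean with unknown fraction x of Ga-69:
68.9256·x + 70.9247·(1 − x) = 69.7231
(68.9256 − 70.9247)·x = 69.7231 − 70.9247
x = -1.2016 / -1.9991 = 0.60107 → 60.11% Ga-69, 39.89% Ga-71.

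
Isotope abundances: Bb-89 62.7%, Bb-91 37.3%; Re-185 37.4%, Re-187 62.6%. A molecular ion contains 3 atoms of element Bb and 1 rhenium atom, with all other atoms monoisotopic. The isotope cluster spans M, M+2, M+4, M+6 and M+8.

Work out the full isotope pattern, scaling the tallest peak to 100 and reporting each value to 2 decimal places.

24.70 : 85.42 : 100.00 : 49.09 : 8.70

Element Bb pattern (n=3): 0.24649188 : 0.43991135 : 0.26170165 : 0.05189512
Rhenium pattern (n=1): 0.3740 : 0.6260
Convolve the two distributions (both contribute in 2-u steps):
  M: 0.24649188×0.3740 = 0.092188
  M+2: 0.24649188×0.6260 + 0.43991135×0.3740 = 0.318831
  M+4: 0.43991135×0.6260 + 0.26170165×0.3740 = 0.373261
  M+6: 0.26170165×0.6260 + 0.05189512×0.3740 = 0.183234
  M+8: 0.05189512×0.6260 = 0.032486
Scale to base peak (0.373261) = 100: 24.70 : 85.42 : 100.00 : 49.09 : 8.70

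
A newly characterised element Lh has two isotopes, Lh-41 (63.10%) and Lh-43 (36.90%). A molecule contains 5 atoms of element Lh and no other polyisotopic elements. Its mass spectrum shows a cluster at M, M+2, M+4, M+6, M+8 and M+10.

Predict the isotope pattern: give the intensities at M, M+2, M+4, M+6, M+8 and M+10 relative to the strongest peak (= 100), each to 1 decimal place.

The 5 Lh atoms are independent, so intensities follow the terms of (0.6310 + 0.3690)^5.
P(M) = 0.6310^5 = 0.100034
P(M+2) = 5 × 0.6310^4 × 0.3690^1 = 0.292492
P(M+4) = 10 × 0.6310^3 × 0.3690^2 = 0.342090
P(M+6) = 10 × 0.6310^2 × 0.3690^3 = 0.200050
P(M+8) = 5 × 0.6310^1 × 0.3690^4 = 0.058493
P(M+10) = 0.3690^5 = 0.006841
The M+4 peak is largest (0.342090); scaling to 100 gives 29.2 : 85.5 : 100.0 : 58.5 : 17.1 : 2.0.

29.2 : 85.5 : 100.0 : 58.5 : 17.1 : 2.0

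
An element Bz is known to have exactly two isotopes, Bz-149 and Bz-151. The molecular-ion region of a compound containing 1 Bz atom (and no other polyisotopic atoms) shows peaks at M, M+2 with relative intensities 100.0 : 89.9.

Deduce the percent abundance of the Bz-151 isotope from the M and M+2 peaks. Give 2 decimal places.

If p is the fraction of Bz that is Bz-149, then I(M+2)/I(M) = [C(1,1)·p^0·(1−p)] / p^1 = 1·(1−p)/p = 89.9/100.0 = 0.8990
(1−p)/p = 0.8990/1 = 0.8990  ⇒  p = 1/(1 + 0.8990) = 0.5266
Bz-149: 52.66%, Bz-151: 47.34%.

47.34%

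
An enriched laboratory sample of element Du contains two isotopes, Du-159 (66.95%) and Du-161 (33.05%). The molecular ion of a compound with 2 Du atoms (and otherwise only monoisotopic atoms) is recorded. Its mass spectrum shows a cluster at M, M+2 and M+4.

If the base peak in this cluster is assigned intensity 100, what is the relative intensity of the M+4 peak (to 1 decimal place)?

Binomial terms of (0.6695 + 0.3305)^2: M 0.4482, M+2 0.4425, M+4 0.1092 → M is the base peak.
P(M) = C(2,0) × 0.6695^2 × 0.3305^0 = 1 × 0.44823025 × 1.0000 = 0.448230 (base)
P(M+4) = C(2,2) × 0.6695^0 × 0.3305^2 = 1 × 1.0000 × 0.10923025 = 0.109230
Relative intensity = 0.109230 / 0.448230 × 100 = 24.4

24.4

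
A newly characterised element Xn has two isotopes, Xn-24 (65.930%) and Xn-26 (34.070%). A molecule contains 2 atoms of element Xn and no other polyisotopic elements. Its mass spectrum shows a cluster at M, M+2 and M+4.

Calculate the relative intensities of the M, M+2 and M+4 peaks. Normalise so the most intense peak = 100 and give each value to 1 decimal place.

96.8 : 100.0 : 25.8

Expanding (0.65930 + 0.34070)^2:
P(M) = 0.65930^2 = 0.434676
P(M+2) = 2 × 0.65930^1 × 0.34070^1 = 0.449247
P(M+4) = 0.34070^2 = 0.116076
The M+2 peak is largest (0.449247); scaling to 100 gives 96.8 : 100.0 : 25.8.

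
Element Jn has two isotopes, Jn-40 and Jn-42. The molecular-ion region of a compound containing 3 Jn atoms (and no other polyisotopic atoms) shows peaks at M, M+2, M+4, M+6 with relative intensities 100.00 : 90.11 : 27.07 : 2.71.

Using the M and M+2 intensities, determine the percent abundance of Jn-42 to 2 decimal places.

23.10%

Let p = fractional abundance of Jn-40. I(M+2)/I(M) = [C(3,1)·p^2·(1−p)] / p^3 = 3·(1−p)/p = 90.11/100.00 = 0.9011
(1−p)/p = 0.9011/3 = 0.3004  ⇒  p = 1/(1 + 0.3004) = 0.7690
Jn-40: 76.90%, Jn-42: 23.10%.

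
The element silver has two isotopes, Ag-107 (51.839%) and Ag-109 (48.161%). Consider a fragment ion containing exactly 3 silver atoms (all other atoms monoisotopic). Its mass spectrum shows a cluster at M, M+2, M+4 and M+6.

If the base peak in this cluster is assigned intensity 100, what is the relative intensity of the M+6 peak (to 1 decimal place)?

28.8

Term probabilities: M 0.1393, M+2 0.3883, M+4 0.3607, M+6 0.1117. Base peak = M+2.
P(M+2) = C(3,1) × 0.51839^2 × 0.48161^1 = 3 × 0.26872819 × 0.48161 = 0.388267 (base)
P(M+6) = C(3,3) × 0.51839^0 × 0.48161^3 = 1 × 1.0000 × 0.11170857 = 0.111709
Relative intensity = 0.111709 / 0.388267 × 100 = 28.8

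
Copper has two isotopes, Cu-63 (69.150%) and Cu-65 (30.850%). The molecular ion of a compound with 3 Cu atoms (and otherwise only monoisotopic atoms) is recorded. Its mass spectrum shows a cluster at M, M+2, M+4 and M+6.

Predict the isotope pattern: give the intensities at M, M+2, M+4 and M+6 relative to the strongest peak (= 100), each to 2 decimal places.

74.72 : 100.00 : 44.61 : 6.63

Expanding (0.69150 + 0.30850)^3:
P(M) = 0.69150^3 = 0.330656
P(M+2) = 3 × 0.69150^2 × 0.30850^1 = 0.442548
P(M+4) = 3 × 0.69150^1 × 0.30850^2 = 0.197435
P(M+6) = 0.30850^3 = 0.029361
The M+2 peak is largest (0.442548); scaling to 100 gives 74.72 : 100.00 : 44.61 : 6.63.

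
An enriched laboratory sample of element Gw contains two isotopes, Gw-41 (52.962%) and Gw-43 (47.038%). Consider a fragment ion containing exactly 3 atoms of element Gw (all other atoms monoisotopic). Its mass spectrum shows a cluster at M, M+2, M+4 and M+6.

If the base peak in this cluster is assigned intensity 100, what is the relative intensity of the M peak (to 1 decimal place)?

37.5

(0.52962 + 0.47038)^3 gives M 0.1486, M+2 0.3958, M+4 0.3515, M+6 0.1041; the largest is M+2.
P(M+2) = C(3,1) × 0.52962^2 × 0.47038^1 = 3 × 0.28049734 × 0.47038 = 0.395821 (base)
P(M) = C(3,0) × 0.52962^3 × 0.47038^0 = 1 × 0.148557 × 1.0000 = 0.148557
Relative intensity = 0.148557 / 0.395821 × 100 = 37.5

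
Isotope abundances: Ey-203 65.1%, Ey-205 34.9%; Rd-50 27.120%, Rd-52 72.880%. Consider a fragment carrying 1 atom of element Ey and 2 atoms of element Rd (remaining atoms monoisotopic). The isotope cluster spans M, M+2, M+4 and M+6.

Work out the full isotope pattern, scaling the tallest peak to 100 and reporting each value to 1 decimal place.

9.9 : 58.5 : 100.0 : 38.3

Element Ey pattern (n=1): 0.6510 : 0.3490
Element Rd pattern (n=2): 0.07354944 : 0.39530112 : 0.53114944
Convolve the two distributions (both contribute in 2-u steps):
  M: 0.6510×0.07354944 = 0.047881
  M+2: 0.6510×0.39530112 + 0.3490×0.07354944 = 0.283010
  M+4: 0.6510×0.53114944 + 0.3490×0.39530112 = 0.483738
  M+6: 0.3490×0.53114944 = 0.185371
Scale to base peak (0.483738) = 100: 9.9 : 58.5 : 100.0 : 38.3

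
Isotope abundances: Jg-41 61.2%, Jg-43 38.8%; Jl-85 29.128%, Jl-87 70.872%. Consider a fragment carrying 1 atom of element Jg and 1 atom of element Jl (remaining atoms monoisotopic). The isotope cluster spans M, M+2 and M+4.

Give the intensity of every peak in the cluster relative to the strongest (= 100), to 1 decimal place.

Element Jg pattern (n=1): 0.6120 : 0.3880
Element Jl pattern (n=1): 0.29128 : 0.70872
Convolve the two distributions (both contribute in 2-u steps):
  M: 0.6120×0.29128 = 0.178263
  M+2: 0.6120×0.70872 + 0.3880×0.29128 = 0.546753
  M+4: 0.3880×0.70872 = 0.274983
Scale to base peak (0.546753) = 100: 32.6 : 100.0 : 50.3

32.6 : 100.0 : 50.3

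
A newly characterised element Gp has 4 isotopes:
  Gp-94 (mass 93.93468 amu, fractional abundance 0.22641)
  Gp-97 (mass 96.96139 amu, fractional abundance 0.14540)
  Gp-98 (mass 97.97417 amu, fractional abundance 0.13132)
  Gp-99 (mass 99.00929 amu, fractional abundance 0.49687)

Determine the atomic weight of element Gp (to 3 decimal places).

97.427 amu

Ar = Σ fᵢ·mᵢ = 0.22641 × 93.93468 + 0.14540 × 96.96139 + 0.13132 × 97.97417 + 0.49687 × 99.00929
= 21.267751 + 14.098186 + 12.865968 + 49.194746 = 97.426651 amu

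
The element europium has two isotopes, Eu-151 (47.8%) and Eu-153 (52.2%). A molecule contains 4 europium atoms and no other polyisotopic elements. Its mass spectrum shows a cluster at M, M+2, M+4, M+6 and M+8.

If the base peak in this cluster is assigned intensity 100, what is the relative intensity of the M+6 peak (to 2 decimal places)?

72.80

(0.478 + 0.522)^4 gives M 0.0522, M+2 0.2280, M+4 0.3735, M+6 0.2720, M+8 0.0742; the largest is M+4.
P(M+4) = C(4,2) × 0.478^2 × 0.522^2 = 6 × 0.228484 × 0.272484 = 0.373549 (base)
P(M+6) = C(4,3) × 0.478^1 × 0.522^3 = 4 × 0.4780 × 0.14223665 = 0.271956
Relative intensity = 0.271956 / 0.373549 × 100 = 72.80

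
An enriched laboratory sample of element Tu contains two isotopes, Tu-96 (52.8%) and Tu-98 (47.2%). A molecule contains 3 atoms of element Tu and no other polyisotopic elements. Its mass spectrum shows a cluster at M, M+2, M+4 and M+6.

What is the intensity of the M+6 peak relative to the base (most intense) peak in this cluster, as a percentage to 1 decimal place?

26.6%

(0.528 + 0.472)^3 gives M 0.1472, M+2 0.3948, M+4 0.3529, M+6 0.1052; the largest is M+2.
P(M+2) = C(3,1) × 0.528^2 × 0.472^1 = 3 × 0.278784 × 0.4720 = 0.394758 (base)
P(M+6) = C(3,3) × 0.528^0 × 0.472^3 = 1 × 1.0000 × 0.10515405 = 0.105154
Relative intensity = 0.105154 / 0.394758 × 100 = 26.6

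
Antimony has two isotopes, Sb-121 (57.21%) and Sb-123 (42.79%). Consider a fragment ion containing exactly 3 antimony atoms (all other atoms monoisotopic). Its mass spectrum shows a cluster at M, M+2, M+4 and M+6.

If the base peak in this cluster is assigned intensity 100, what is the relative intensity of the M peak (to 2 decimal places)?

(0.5721 + 0.4279)^3 gives M 0.1872, M+2 0.4202, M+4 0.3143, M+6 0.0783; the largest is M+2.
P(M+2) = C(3,1) × 0.5721^2 × 0.4279^1 = 3 × 0.32729841 × 0.4279 = 0.420153 (base)
P(M) = C(3,0) × 0.5721^3 × 0.4279^0 = 1 × 0.18724742 × 1.0000 = 0.187247
Relative intensity = 0.187247 / 0.420153 × 100 = 44.57

44.57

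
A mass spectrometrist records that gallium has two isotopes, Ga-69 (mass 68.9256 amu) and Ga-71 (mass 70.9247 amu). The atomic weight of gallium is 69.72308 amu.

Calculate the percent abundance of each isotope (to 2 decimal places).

With x = fraction of Ga-69 (so Ga-71 is 1 − x):
68.9256·x + 70.9247·(1 − x) = 69.72308
(68.9256 − 70.9247)·x = 69.72308 − 70.9247
x = -1.20162 / -1.9991 = 0.60108 → 60.11% Ga-69, 39.89% Ga-71.

Ga-69: 60.11%, Ga-71: 39.89%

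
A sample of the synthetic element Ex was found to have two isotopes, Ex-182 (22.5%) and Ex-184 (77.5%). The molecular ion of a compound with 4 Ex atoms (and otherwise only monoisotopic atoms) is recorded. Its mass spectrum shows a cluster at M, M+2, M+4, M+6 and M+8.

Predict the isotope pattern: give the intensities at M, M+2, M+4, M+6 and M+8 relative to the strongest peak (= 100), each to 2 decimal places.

0.61 : 8.43 : 43.55 : 100.00 : 86.11

Expanding (0.225 + 0.775)^4:
P(M) = 0.225^4 = 0.002563
P(M+2) = 4 × 0.225^3 × 0.775^1 = 0.035311
P(M+4) = 6 × 0.225^2 × 0.775^2 = 0.182440
P(M+6) = 4 × 0.225^1 × 0.775^3 = 0.418936
P(M+8) = 0.775^4 = 0.360750
The M+6 peak is largest (0.418936); scaling to 100 gives 0.61 : 8.43 : 43.55 : 100.00 : 86.11.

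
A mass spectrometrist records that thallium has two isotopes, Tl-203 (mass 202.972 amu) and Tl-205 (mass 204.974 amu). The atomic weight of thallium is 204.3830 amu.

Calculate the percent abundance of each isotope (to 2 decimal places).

Tl-203: 29.52%, Tl-205: 70.48%

Writing the weighted mean with unknown fraction x of Tl-203:
202.972·x + 204.974·(1 − x) = 204.3830
(202.972 − 204.974)·x = 204.3830 − 204.974
x = -0.5910 / -2.002 = 0.29520 → 29.52% Tl-203, 70.48% Tl-205.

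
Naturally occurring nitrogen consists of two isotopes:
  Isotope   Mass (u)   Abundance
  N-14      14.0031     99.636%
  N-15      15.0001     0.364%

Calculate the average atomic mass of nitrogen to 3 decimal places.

The abundance-weighted mean is 0.99636 × 14.0031 + 0.00364 × 15.0001
= 13.95213 + 0.05460 = 14.00673 u

14.007 u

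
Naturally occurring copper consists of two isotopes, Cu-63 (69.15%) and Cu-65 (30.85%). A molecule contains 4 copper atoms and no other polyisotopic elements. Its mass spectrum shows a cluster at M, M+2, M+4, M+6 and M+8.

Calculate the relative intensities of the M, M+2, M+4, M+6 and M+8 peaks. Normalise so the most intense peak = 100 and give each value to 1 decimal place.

The 4 Cu atoms are independent, so intensities follow the terms of (0.6915 + 0.3085)^4.
P(M) = 0.6915^4 = 0.228649
P(M+2) = 4 × 0.6915^3 × 0.3085^1 = 0.408030
P(M+4) = 6 × 0.6915^2 × 0.3085^2 = 0.273052
P(M+6) = 4 × 0.6915^1 × 0.3085^3 = 0.081212
P(M+8) = 0.3085^4 = 0.009058
The M+2 peak is largest (0.408030); scaling to 100 gives 56.0 : 100.0 : 66.9 : 19.9 : 2.2.

56.0 : 100.0 : 66.9 : 19.9 : 2.2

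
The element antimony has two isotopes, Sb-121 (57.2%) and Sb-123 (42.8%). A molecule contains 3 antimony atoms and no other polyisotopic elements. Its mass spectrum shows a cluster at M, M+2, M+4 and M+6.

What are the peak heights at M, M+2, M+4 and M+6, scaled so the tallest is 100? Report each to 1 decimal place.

44.5 : 100.0 : 74.8 : 18.7

The 3 Sb atoms are independent, so intensities follow the terms of (0.572 + 0.428)^3.
P(M) = 0.572^3 = 0.187149
P(M+2) = 3 × 0.572^2 × 0.428^1 = 0.420104
P(M+4) = 3 × 0.572^1 × 0.428^2 = 0.314344
P(M+6) = 0.428^3 = 0.078403
The M+2 peak is largest (0.420104); scaling to 100 gives 44.5 : 100.0 : 74.8 : 18.7.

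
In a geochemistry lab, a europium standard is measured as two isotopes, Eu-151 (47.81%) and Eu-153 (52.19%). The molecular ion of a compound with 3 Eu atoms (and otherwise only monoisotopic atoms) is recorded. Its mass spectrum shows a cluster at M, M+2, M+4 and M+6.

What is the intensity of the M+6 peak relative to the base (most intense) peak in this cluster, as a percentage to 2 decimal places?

36.39%

Binomial terms of (0.4781 + 0.5219)^3: M 0.1093, M+2 0.3579, M+4 0.3907, M+6 0.1422 → M+4 is the base peak.
P(M+4) = C(3,2) × 0.4781^1 × 0.5219^2 = 3 × 0.4781 × 0.27237961 = 0.390674 (base)
P(M+6) = C(3,3) × 0.4781^0 × 0.5219^3 = 1 × 1.0000 × 0.14215492 = 0.142155
Relative intensity = 0.142155 / 0.390674 × 100 = 36.39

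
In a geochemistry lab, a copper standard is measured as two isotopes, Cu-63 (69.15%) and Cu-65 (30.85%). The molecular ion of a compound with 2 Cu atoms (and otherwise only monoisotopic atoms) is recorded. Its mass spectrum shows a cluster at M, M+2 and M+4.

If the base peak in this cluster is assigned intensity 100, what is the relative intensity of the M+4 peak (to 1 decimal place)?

(0.6915 + 0.3085)^2 gives M 0.4782, M+2 0.4267, M+4 0.0952; the largest is M.
P(M) = C(2,0) × 0.6915^2 × 0.3085^0 = 1 × 0.47817225 × 1.0000 = 0.478172 (base)
P(M+4) = C(2,2) × 0.6915^0 × 0.3085^2 = 1 × 1.0000 × 0.09517225 = 0.095172
Relative intensity = 0.095172 / 0.478172 × 100 = 19.9

19.9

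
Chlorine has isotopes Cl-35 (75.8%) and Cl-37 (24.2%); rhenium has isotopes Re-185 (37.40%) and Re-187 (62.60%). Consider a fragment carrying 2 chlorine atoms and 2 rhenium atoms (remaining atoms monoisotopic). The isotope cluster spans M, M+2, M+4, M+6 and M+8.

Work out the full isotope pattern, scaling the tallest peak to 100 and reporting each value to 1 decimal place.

19.8 : 79.1 : 100.0 : 42.3 : 5.7

Chlorine pattern (n=2): 0.574564 : 0.366872 : 0.058564
Rhenium pattern (n=2): 0.139876 : 0.468248 : 0.391876
Convolve the two distributions (both contribute in 2-u steps):
  M: 0.574564×0.139876 = 0.080368
  M+2: 0.574564×0.468248 + 0.366872×0.139876 = 0.320355
  M+4: 0.574564×0.391876 + 0.366872×0.468248 + 0.058564×0.139876 = 0.405137
  M+6: 0.366872×0.391876 + 0.058564×0.468248 = 0.171191
  M+8: 0.058564×0.391876 = 0.022950
Scale to base peak (0.405137) = 100: 19.8 : 79.1 : 100.0 : 42.3 : 5.7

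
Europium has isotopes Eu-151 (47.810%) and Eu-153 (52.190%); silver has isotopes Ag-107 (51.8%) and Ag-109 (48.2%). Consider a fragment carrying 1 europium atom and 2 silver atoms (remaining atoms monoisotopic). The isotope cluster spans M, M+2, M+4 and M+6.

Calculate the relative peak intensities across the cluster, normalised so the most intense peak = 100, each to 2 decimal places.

Europium pattern (n=1): 0.4781 : 0.5219
Silver pattern (n=2): 0.268324 : 0.499352 : 0.232324
Convolve the two distributions (both contribute in 2-u steps):
  M: 0.4781×0.268324 = 0.128286
  M+2: 0.4781×0.499352 + 0.5219×0.268324 = 0.378778
  M+4: 0.4781×0.232324 + 0.5219×0.499352 = 0.371686
  M+6: 0.5219×0.232324 = 0.121250
Scale to base peak (0.378778) = 100: 33.87 : 100.00 : 98.13 : 32.01

33.87 : 100.00 : 98.13 : 32.01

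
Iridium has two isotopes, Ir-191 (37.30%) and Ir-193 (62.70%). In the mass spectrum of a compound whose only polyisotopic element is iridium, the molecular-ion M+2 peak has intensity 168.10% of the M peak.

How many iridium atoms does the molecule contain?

The M+2/M ratio from n Ir atoms is n · q/p = n · 0.6270/0.3730.
n = 1.6810 × 0.3730/0.6270 = 1.00 ≈ 1

1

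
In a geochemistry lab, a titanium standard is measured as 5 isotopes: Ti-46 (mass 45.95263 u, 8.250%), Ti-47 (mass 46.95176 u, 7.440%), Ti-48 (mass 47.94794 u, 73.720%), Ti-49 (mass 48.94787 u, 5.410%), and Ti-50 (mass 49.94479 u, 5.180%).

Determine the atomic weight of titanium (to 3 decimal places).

Ar = Σ fᵢ·mᵢ = 0.08250 × 45.95263 + 0.07440 × 46.95176 + 0.73720 × 47.94794 + 0.05410 × 48.94787 + 0.05180 × 49.94479
= 3.791092 + 3.493211 + 35.347221 + 2.648080 + 2.587140 = 47.866744 u

47.867 u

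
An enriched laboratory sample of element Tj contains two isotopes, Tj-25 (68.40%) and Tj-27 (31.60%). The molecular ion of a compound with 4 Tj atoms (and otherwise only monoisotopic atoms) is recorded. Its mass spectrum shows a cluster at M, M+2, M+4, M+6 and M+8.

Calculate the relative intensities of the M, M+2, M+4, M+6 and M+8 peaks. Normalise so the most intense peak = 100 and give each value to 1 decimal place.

Each Tj atom is independently Tj-25 (p = 0.6840) or Tj-27 (q = 0.3160); the cluster is the binomial expansion (p + q)^4.
P(M) = 0.6840^4 = 0.218889
P(M+2) = 4 × 0.6840^3 × 0.3160^1 = 0.404497
P(M+4) = 6 × 0.6840^2 × 0.3160^2 = 0.280309
P(M+6) = 4 × 0.6840^1 × 0.3160^3 = 0.086333
P(M+8) = 0.3160^4 = 0.009971
The M+2 peak is largest (0.404497); scaling to 100 gives 54.1 : 100.0 : 69.3 : 21.3 : 2.5.

54.1 : 100.0 : 69.3 : 21.3 : 2.5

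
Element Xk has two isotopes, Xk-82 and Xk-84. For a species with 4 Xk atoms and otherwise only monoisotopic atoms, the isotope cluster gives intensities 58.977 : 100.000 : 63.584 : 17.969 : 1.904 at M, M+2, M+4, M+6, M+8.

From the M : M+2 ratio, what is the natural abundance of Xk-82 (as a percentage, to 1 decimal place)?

Let p = fractional abundance of Xk-82. I(M+2)/I(M) = [C(4,1)·p^3·(1−p)] / p^4 = 4·(1−p)/p = 100.000/58.977 = 1.6956
(1−p)/p = 1.6956/4 = 0.4239  ⇒  p = 1/(1 + 0.4239) = 0.7023
Xk-82: 70.2%, Xk-84: 29.8%.

70.2%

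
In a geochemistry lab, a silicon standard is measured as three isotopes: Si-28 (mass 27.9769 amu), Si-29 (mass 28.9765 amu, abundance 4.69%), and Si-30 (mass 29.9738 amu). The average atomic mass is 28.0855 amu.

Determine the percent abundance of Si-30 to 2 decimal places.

3.09%

The remaining 95.31% is split between Si-28 (fraction x) and Si-30 (fraction 0.9531 − x).
Substituting: 27.9769x + 29.9738(0.9531 − x) = 26.72650215
(27.9769 − 29.9738)x = -1.84152663  ⇒  x = 0.92219, y = 0.03091
Si-28: 92.22%, Si-30: 3.09%.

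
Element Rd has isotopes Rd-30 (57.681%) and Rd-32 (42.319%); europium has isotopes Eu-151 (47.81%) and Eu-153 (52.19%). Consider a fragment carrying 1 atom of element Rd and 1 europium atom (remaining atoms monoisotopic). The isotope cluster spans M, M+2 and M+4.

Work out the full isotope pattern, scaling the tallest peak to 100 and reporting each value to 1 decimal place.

Element Rd pattern (n=1): 0.57681 : 0.42319
Europium pattern (n=1): 0.4781 : 0.5219
Convolve the two distributions (both contribute in 2-u steps):
  M: 0.57681×0.4781 = 0.275773
  M+2: 0.57681×0.5219 + 0.42319×0.4781 = 0.503364
  M+4: 0.42319×0.5219 = 0.220863
Scale to base peak (0.503364) = 100: 54.8 : 100.0 : 43.9

54.8 : 100.0 : 43.9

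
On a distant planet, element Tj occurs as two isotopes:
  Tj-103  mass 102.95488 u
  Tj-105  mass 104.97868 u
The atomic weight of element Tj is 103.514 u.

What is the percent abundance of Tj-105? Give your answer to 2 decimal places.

With x = fraction of Tj-103 (so Tj-105 is 1 − x):
102.95488·x + 104.97868·(1 − x) = 103.514
(102.95488 − 104.97868)·x = 103.514 − 104.97868
x = -1.46468 / -2.02380 = 0.72373 → 72.37% Tj-103, 27.63% Tj-105.

27.63%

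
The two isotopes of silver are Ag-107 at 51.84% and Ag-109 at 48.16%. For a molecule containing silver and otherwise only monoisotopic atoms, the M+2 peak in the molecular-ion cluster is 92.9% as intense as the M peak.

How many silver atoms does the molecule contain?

1

The M+2/M ratio from n Ag atoms is n · q/p = n · 0.4816/0.5184.
n = 0.929 × 0.5184/0.4816 = 1.00 ≈ 1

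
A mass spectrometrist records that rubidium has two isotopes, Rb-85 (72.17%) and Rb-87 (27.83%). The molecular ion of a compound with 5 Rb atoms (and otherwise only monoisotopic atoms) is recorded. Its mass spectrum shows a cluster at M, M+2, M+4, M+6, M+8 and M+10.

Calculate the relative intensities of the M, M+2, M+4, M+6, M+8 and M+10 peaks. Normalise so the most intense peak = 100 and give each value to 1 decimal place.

51.9 : 100.0 : 77.1 : 29.7 : 5.7 : 0.4

Expanding (0.7217 + 0.2783)^5:
P(M) = 0.7217^5 = 0.195787
P(M+2) = 5 × 0.7217^4 × 0.2783^1 = 0.377494
P(M+4) = 10 × 0.7217^3 × 0.2783^2 = 0.291136
P(M+6) = 10 × 0.7217^2 × 0.2783^3 = 0.112267
P(M+8) = 5 × 0.7217^1 × 0.2783^4 = 0.021646
P(M+10) = 0.2783^5 = 0.001669
The M+2 peak is largest (0.377494); scaling to 100 gives 51.9 : 100.0 : 77.1 : 29.7 : 5.7 : 0.4.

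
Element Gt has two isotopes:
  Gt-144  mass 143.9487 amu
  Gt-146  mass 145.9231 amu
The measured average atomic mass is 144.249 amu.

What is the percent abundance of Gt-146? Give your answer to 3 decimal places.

15.210%

Let x be the fractional abundance of Gt-144; then Gt-146 has abundance 1 − x.
143.9487·x + 145.9231·(1 − x) = 144.249
(143.9487 − 145.9231)·x = 144.249 − 145.9231
x = -1.6741 / -1.9744 = 0.84790 → 84.790% Gt-144, 15.210% Gt-146.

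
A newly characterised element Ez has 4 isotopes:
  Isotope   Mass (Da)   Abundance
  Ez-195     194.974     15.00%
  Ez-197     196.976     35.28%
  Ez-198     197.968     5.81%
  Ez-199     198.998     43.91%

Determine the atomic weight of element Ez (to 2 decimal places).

197.62 Da

The abundance-weighted mean is 0.1500 × 194.974 + 0.3528 × 196.976 + 0.0581 × 197.968 + 0.4391 × 198.998
= 29.2461 + 69.4931 + 11.5019 + 87.3800 = 197.6211 Da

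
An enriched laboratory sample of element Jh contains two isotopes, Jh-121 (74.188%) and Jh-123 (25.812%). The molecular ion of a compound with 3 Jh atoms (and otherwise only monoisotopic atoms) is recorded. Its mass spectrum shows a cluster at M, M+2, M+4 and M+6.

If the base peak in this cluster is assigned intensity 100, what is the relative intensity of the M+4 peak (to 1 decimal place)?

Term probabilities: M 0.4083, M+2 0.4262, M+4 0.1483, M+6 0.0172. Base peak = M+2.
P(M+2) = C(3,1) × 0.74188^2 × 0.25812^1 = 3 × 0.55038593 × 0.25812 = 0.426197 (base)
P(M+4) = C(3,2) × 0.74188^1 × 0.25812^2 = 3 × 0.74188 × 0.06662593 = 0.148285
Relative intensity = 0.148285 / 0.426197 × 100 = 34.8

34.8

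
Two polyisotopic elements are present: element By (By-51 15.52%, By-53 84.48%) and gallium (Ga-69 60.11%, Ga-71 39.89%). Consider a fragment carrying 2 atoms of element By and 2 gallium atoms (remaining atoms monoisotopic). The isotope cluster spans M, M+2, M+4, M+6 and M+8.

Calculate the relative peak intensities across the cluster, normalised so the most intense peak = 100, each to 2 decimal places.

2.25 : 27.44 : 100.00 : 99.10 : 29.31

Element By pattern (n=2): 0.02408704 : 0.26222592 : 0.71368704
Gallium pattern (n=2): 0.36132121 : 0.47955758 : 0.15912121
Convolve the two distributions (both contribute in 2-u steps):
  M: 0.02408704×0.36132121 = 0.008703
  M+2: 0.02408704×0.47955758 + 0.26222592×0.36132121 = 0.106299
  M+4: 0.02408704×0.15912121 + 0.26222592×0.47955758 + 0.71368704×0.36132121 = 0.387455
  M+6: 0.26222592×0.15912121 + 0.71368704×0.47955758 = 0.383980
  M+8: 0.71368704×0.15912121 = 0.113563
Scale to base peak (0.387455) = 100: 2.25 : 27.44 : 100.00 : 99.10 : 29.31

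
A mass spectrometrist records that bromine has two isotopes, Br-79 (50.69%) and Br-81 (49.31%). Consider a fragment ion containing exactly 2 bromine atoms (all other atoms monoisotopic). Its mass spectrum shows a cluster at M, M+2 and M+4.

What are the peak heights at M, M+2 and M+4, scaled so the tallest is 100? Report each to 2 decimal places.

51.40 : 100.00 : 48.64

Each Br atom is independently Br-79 (p = 0.5069) or Br-81 (q = 0.4931); the cluster is the binomial expansion (p + q)^2.
P(M) = 0.5069^2 = 0.256948
P(M+2) = 2 × 0.5069^1 × 0.4931^1 = 0.499905
P(M+4) = 0.4931^2 = 0.243148
The M+2 peak is largest (0.499905); scaling to 100 gives 51.40 : 100.00 : 48.64.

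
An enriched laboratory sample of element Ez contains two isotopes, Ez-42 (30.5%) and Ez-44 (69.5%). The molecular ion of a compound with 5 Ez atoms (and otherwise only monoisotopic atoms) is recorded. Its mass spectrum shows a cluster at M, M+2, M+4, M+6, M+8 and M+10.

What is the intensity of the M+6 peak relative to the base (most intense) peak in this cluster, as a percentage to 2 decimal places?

87.77%

(0.305 + 0.695)^5 gives M 0.0026, M+2 0.0301, M+4 0.1370, M+6 0.3123, M+8 0.3558, M+10 0.1622; the largest is M+8.
P(M+8) = C(5,4) × 0.305^1 × 0.695^4 = 5 × 0.3050 × 0.23331315 = 0.355803 (base)
P(M+6) = C(5,3) × 0.305^2 × 0.695^3 = 10 × 0.093025 × 0.33570238 = 0.312287
Relative intensity = 0.312287 / 0.355803 × 100 = 87.77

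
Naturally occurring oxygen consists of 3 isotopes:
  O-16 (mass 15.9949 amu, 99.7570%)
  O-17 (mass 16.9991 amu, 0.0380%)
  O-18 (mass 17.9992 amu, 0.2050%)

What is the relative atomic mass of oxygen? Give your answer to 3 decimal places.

Ar = Σ fᵢ·mᵢ = 0.997570 × 15.9949 + 0.000380 × 16.9991 + 0.002050 × 17.9992
= 15.95603 + 0.00646 + 0.03690 = 15.99939 amu

15.999 amu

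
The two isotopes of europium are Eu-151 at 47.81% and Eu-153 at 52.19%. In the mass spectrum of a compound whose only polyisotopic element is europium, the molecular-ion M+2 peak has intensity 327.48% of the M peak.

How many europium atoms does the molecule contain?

3

With n Eu atoms, P(M+2)/P(M) = C(n,1)·p^(n−1)q / p^n = n·q/p = n · 0.5219/0.4781.
n = 3.2748 × 0.4781/0.5219 = 3.00 ≈ 3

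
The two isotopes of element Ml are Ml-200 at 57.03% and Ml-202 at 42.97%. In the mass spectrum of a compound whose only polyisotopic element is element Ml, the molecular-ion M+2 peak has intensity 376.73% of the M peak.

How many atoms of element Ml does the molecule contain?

5

For n independent Ml atoms, I(M+2)/I(M) = n · (abundance Ml-202) / (abundance Ml-200) = n · 0.4297/0.5703.
n = 3.7673 × 0.5703/0.4297 = 5.00 ≈ 5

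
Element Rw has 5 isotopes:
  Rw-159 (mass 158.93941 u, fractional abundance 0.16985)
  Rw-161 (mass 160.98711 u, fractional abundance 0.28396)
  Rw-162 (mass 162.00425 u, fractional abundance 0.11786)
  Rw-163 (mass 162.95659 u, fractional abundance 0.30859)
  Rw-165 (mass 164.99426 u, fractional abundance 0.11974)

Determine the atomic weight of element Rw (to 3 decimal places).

Average mass = Σ (abundance × isotope mass) = 0.16985 × 158.93941 + 0.28396 × 160.98711 + 0.11786 × 162.00425 + 0.30859 × 162.95659 + 0.11974 × 164.99426
= 26.995859 + 45.713900 + 19.093821 + 50.286774 + 19.756413 = 161.846767 u

161.847 u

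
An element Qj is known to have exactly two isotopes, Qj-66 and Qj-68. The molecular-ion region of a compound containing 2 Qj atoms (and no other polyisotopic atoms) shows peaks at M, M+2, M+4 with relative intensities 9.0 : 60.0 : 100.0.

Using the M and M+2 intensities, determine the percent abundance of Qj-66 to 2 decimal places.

If p is the fraction of Qj that is Qj-66, then I(M+2)/I(M) = [C(2,1)·p^1·(1−p)] / p^2 = 2·(1−p)/p = 60.0/9.0 = 6.6667
(1−p)/p = 6.6667/2 = 3.3333  ⇒  p = 1/(1 + 3.3333) = 0.2308
Qj-66: 23.08%, Qj-68: 76.92%.

23.08%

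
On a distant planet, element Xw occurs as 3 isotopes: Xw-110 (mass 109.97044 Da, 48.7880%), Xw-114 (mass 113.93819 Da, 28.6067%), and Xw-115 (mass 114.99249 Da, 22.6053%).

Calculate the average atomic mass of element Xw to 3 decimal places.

The abundance-weighted mean is 0.487880 × 109.97044 + 0.286067 × 113.93819 + 0.226053 × 114.99249
= 53.652378 + 32.593956 + 25.994397 = 112.240731 Da

112.241 Da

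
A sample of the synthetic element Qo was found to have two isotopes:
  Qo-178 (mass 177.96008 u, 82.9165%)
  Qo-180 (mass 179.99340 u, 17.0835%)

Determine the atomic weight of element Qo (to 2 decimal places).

Ar = Σ fᵢ·mᵢ = 0.829165 × 177.96008 + 0.170835 × 179.99340
= 147.558270 + 30.749172 = 178.307442 u

178.31 u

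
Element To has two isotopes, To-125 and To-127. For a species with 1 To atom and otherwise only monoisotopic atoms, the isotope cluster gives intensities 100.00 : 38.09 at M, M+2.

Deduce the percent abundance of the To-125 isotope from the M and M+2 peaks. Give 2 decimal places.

72.42%

Let p = fractional abundance of To-125. I(M+2)/I(M) = [C(1,1)·p^0·(1−p)] / p^1 = 1·(1−p)/p = 38.09/100.00 = 0.3809
(1−p)/p = 0.3809/1 = 0.3809  ⇒  p = 1/(1 + 0.3809) = 0.7242
To-125: 72.42%, To-127: 27.58%.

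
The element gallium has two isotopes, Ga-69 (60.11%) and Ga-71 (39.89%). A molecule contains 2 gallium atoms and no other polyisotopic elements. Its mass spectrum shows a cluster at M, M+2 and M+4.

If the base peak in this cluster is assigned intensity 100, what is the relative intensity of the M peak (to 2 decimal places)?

75.34

(0.6011 + 0.3989)^2 gives M 0.3613, M+2 0.4796, M+4 0.1591; the largest is M+2.
P(M+2) = C(2,1) × 0.6011^1 × 0.3989^1 = 2 × 0.6011 × 0.3989 = 0.479558 (base)
P(M) = C(2,0) × 0.6011^2 × 0.3989^0 = 1 × 0.36132121 × 1.0000 = 0.361321
Relative intensity = 0.361321 / 0.479558 × 100 = 75.34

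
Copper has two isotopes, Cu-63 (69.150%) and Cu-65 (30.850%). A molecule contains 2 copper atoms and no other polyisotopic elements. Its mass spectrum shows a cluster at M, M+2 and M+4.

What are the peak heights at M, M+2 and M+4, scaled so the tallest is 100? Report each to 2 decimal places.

100.00 : 89.23 : 19.90

Each Cu atom is independently Cu-63 (p = 0.69150) or Cu-65 (q = 0.30850); the cluster is the binomial expansion (p + q)^2.
P(M) = 0.69150^2 = 0.478172
P(M+2) = 2 × 0.69150^1 × 0.30850^1 = 0.426656
P(M+4) = 0.30850^2 = 0.095172
The M peak is largest (0.478172); scaling to 100 gives 100.00 : 89.23 : 19.90.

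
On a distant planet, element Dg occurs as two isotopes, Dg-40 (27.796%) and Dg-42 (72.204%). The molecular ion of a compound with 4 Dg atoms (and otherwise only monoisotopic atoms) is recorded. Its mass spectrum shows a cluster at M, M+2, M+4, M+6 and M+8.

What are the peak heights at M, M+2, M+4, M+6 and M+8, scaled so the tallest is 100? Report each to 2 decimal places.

The 4 Dg atoms are independent, so intensities follow the terms of (0.27796 + 0.72204)^4.
P(M) = 0.27796^4 = 0.005969
P(M+2) = 4 × 0.27796^3 × 0.72204^1 = 0.062025
P(M+4) = 6 × 0.27796^2 × 0.72204^2 = 0.241679
P(M+6) = 4 × 0.27796^1 × 0.72204^3 = 0.418529
P(M+8) = 0.72204^4 = 0.271797
The M+6 peak is largest (0.418529); scaling to 100 gives 1.43 : 14.82 : 57.74 : 100.00 : 64.94.

1.43 : 14.82 : 57.74 : 100.00 : 64.94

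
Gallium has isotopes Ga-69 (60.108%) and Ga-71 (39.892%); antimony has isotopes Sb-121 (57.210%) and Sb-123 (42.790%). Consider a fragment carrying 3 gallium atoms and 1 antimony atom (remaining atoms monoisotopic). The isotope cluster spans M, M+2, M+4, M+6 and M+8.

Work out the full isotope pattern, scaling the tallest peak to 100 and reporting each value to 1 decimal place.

Gallium pattern (n=3): 0.2171685 : 0.432386 : 0.2869625 : 0.063483
Antimony pattern (n=1): 0.5721 : 0.4279
Convolve the two distributions (both contribute in 2-u steps):
  M: 0.2171685×0.5721 = 0.124242
  M+2: 0.2171685×0.4279 + 0.432386×0.5721 = 0.340294
  M+4: 0.432386×0.4279 + 0.2869625×0.5721 = 0.349189
  M+6: 0.2869625×0.4279 + 0.063483×0.5721 = 0.159110
  M+8: 0.063483×0.4279 = 0.027164
Scale to base peak (0.349189) = 100: 35.6 : 97.5 : 100.0 : 45.6 : 7.8

35.6 : 97.5 : 100.0 : 45.6 : 7.8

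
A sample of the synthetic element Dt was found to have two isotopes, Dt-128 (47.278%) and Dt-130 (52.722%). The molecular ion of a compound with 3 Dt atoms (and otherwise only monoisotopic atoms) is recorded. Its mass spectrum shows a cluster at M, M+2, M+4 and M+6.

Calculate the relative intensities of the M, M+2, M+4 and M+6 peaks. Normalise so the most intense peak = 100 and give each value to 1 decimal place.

26.8 : 89.7 : 100.0 : 37.2

Each Dt atom is independently Dt-128 (p = 0.47278) or Dt-130 (q = 0.52722); the cluster is the binomial expansion (p + q)^3.
P(M) = 0.47278^3 = 0.105676
P(M+2) = 3 × 0.47278^2 × 0.52722^1 = 0.353534
P(M+4) = 3 × 0.47278^1 × 0.52722^2 = 0.394243
P(M+6) = 0.52722^3 = 0.146547
The M+4 peak is largest (0.394243); scaling to 100 gives 26.8 : 89.7 : 100.0 : 37.2.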